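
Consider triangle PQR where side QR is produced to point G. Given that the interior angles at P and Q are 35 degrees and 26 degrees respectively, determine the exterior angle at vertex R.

The interior angle at R is 180 - 35 - 26 = 119 degrees.
The exterior angle and interior angle at R are supplementary:
Exterior angle = 180 - 119 = 61 degrees.

61 degrees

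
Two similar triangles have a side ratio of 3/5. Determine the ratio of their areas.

The ratio of areas of similar triangles equals the square of the side ratio.
Side ratio = 3:5
Area ratio = (3/5)^2 = 9/25 = 9:25

9:25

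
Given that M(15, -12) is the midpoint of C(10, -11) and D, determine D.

Using the midpoint formula: M = ((x1 + x2)/2, (y1 + y2)/2)
We know M = (15, -12) and C = (10, -11)
For x: 15 = (10 + x2)/2, so x2 = 2*15 - 10 = 20
For y: -12 = (-11 + y2)/2, so y2 = 2*-12 - -11 = -13
D = (20, -13)

(20, -13)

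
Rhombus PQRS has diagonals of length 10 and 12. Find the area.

The diagonals of a rhombus divide it into four right triangles.
Each triangle has legs 10/ 2 = 5 and 12/2 = 6, so each has area (1/2)*5*6 = 15.
Four such triangles give total area = (d1 * d2) / 2 = 60.

60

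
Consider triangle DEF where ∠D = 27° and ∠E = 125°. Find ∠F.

By the triangle angle sum property, the three interior angles of any triangle add up to 180°.
We know angle D = 27° and angle E = 125°, so their sum is 152°.
Therefore angle F = 180° - 152° = 28°.

28 degrees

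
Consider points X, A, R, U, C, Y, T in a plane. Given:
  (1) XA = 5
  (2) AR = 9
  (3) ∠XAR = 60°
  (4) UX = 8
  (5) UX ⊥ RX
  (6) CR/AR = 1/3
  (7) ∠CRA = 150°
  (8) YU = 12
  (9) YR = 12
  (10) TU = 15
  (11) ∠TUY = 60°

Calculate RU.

Step 1: By the law of cosines on triangle XAR: XR² = 5² + 9² − 2·5·9·cos(60°) = 61, so XR = √61.
Step 2: By the law of cosines on triangle RXU: RU² = √61² + 8² − 2·√61·8·cos(90°) = 125, so RU = 5·√5.

Therefore, the length of RU = 5·√5.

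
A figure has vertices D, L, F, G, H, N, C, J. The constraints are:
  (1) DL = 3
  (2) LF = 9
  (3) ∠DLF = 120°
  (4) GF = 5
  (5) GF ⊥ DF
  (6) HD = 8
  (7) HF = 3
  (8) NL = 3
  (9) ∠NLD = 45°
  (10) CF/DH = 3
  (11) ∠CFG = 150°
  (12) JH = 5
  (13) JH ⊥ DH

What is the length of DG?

Step 1: By the law of cosines on triangle FLD: FD² = 9² + 3² − 2·9·3·cos(120°) = 117, so FD = 3·√13.
Step 2: By the law of cosines on triangle DFG: DG² = (3·√13)² + 5² − 2·3·√13·5·cos(90°) = 142, so DG = √142.

Therefore, the length of DG = √142.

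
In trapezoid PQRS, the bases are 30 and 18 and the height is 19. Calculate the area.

Area = (30 + 18) * 19 / 2 = 912 / 2 = 456

456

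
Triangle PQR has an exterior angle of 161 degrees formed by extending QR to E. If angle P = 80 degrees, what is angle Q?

The exterior angle theorem states that an exterior angle equals the sum of the two non-adjacent interior angles.
So 161 = 80 + angle Q, which gives angle Q = 161 - 80 = 81 degrees.

81 degrees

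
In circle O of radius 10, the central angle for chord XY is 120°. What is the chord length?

Drop a perpendicular from the center to the chord, bisecting both the chord and the central angle.
Each half-chord = r sin(θ/2) = 10 sin(60°).
The full chord = 2 × 10 × sin(60°) = 10*sqrt(3).

10*sqrt(3)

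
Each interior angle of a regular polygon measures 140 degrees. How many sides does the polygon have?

Each interior angle of a regular n-gon is (n - 2) * 180 / n.
Setting this equal to 140:
(n - 2) * 180 / n = 140
Each exterior angle = 180 - 140 = 40 degrees.
Since exterior angles sum to 360: n = 360 / 40 = 9.

9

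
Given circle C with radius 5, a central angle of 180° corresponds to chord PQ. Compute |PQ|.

Drop a perpendicular from the center to the chord, bisecting both the chord and the central angle.
Each half-chord = r sin(θ/2) = 5 sin(90°).
The full chord = 2 × 5 × sin(90°) = 10.

10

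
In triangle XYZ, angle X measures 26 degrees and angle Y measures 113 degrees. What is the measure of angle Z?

The interior angles sum to 180°: angle Z = 180 - 26 - 113 = 41°.
The triangle is obtuse (angles 26°, 113°, 41°).

41 degrees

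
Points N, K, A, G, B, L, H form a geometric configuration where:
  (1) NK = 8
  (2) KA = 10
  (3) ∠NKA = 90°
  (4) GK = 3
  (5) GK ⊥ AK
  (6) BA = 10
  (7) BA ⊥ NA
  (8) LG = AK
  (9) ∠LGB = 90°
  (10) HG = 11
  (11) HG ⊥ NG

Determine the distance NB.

Step 1: By the law of cosines on triangle NKA: NA² = 8² + 10² − 2·8·10·cos(90°) = 164, so NA = 2·√41.
Step 2: By the law of cosines on triangle NAB: NB² = (2·√41)² + 10² − 2·2·√41·10·cos(90°) = 264, so NB = 2·√66.

Therefore, the length of NB = 2·√66.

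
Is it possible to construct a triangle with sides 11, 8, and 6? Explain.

For three segments to close into a triangle, no single side can be as long as the other two combined.
The longest side is 11, and 6 + 8 = 14 > 11.
A triangle can be formed.

Yes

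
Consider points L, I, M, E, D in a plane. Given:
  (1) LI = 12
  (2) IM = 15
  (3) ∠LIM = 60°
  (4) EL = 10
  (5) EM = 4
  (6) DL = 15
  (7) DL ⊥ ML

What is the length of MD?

Step 1: By the law of cosines on triangle LIM: LM² = 12² + 15² − 2·12·15·cos(60°) = 189, so LM = 3·√21.
Step 2: By the law of cosines on triangle MLD: MD² = (3·√21)² + 15² − 2·3·√21·15·cos(90°) = 414, so MD = 3·√46.

Therefore, the length of MD = 3·√46.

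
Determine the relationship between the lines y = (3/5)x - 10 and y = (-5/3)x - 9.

Slope of line 1: m1 = 3/5
Slope of line 2: m2 = -5/3
Two lines are perpendicular when the product of their slopes is -1 (negative reciprocals).
m1 * m2 = (3/5) * (-5/3) = -1, confirming perpendicularity.

Perpendicular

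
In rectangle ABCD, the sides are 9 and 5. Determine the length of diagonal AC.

d = sqrt(9^2 + 5^2) = sqrt(106)

sqrt(106)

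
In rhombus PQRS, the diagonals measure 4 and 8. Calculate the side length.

The diagonals of a rhombus bisect each other at right angles.
Half-diagonals: 4/2 = 2 and 8/2 = 4
side = sqrt(2^2 + 4^2)
side = sqrt(4 + 16)
side = sqrt(20) = 2*sqrt(5)

2*sqrt(5)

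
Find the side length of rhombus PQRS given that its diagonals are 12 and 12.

The diagonals of a rhombus bisect each other at right angles.
Half-diagonals: 12/2 = 6 and 12/2 = 6
side = sqrt(6^2 + 6^2)
side = sqrt(36 + 36)
side = sqrt(72) = 6*sqrt(2)

6*sqrt(2)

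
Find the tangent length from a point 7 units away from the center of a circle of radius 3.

The tangent, radius, and line from the external point to the center form a right triangle.
The right angle is where the tangent meets the radius.
By the Pythagorean theorem: tangent² + 3² = 7²
tangent² = 49 - 9 = 40
tangent = 2*sqrt(10)

2*sqrt(10)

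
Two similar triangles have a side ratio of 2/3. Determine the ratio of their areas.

Area scales with the square of linear dimensions. If every length is multiplied by 2/3, then the area is multiplied by (2/3)^2 = 4/9.
The area ratio is 4:9.

4:9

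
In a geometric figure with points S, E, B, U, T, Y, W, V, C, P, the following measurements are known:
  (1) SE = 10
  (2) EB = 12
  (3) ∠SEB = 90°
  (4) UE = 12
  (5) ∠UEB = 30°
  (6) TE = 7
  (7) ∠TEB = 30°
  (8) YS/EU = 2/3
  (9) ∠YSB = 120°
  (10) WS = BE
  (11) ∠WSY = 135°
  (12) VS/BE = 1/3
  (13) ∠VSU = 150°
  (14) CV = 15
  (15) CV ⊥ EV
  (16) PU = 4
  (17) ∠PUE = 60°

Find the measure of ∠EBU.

Step 1: By the law of cosines on triangle BEU: BU² = 12² + 12² − 2·12·12·cos(30°) = 38.58, so BU ≈ 6.21.
Step 2: By the inverse law of cosines on triangle EBU: cos(∠EBU) = (12² + 6.21² − 12²) / (2·12·6.21) = 38.58/149.08 = 0.2588, so ∠EBU = 75°.

Therefore, the measure of angle ∠EBU = 75°.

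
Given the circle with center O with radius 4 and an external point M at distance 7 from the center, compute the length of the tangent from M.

Let T be the point of tangency. Then OT ⊥ MT (radius ⊥ tangent).
In right triangle OTM: OM² = OT² + MT²
7² = 4² + MT²
MT² = 33, MT = sqrt(33)

sqrt(33)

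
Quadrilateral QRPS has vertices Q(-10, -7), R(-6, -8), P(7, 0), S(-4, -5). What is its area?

The Shoelace formula works by pairing each vertex with the next (cycling back to the first).
For each pair, compute x_i*y_(i+1) - x_(i+1)*y_i:
  (-10*-8 - -6*-7) = 38
  (-6*0 - 7*-8) = 56
  (7*-5 - -4*0) = -35
  (-4*-7 - -10*-5) = -22
Taking half the absolute value of the total: Area = (1/2)(37) = 37/2.

37/2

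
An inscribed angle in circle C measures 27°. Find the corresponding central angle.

The inscribed angle theorem states that a central angle is always twice any inscribed angle that subtends the same arc.
Since the inscribed angle is 27°, the central angle = 2 × 27° = 54°.

54°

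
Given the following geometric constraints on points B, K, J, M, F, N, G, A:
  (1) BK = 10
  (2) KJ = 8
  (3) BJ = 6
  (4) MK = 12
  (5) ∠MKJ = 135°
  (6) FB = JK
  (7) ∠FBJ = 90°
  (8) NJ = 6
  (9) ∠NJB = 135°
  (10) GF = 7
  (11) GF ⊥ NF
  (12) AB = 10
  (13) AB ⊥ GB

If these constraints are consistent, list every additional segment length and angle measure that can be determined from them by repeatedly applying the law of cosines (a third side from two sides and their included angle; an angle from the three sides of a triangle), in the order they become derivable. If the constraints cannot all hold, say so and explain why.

The constraints are consistent. Derivable facts, in order:
After 1 step:
- BN ≈ 11.09
- JF = 10
- JM ≈ 18.54
- ∠BJK = 90°
- ∠BKJ = 36.87°
- ∠JBK = 53.13°
After 2 steps:
- ∠BFJ = 36.87°
- ∠BJF = 53.13°
- ∠BNJ = 22.5°
- ∠JBN = 22.5°
- ∠JMK = 17.76°
- ∠KJM = 27.24°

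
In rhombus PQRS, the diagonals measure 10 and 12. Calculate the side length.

Half-diagonals are 5 and 6. side = sqrt(5^2 + 6^2) = sqrt(61)

sqrt(61)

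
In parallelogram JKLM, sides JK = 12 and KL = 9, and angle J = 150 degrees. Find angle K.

In a parallelogram, consecutive angles are supplementary (sum to 180°).
angle K = 180 - angle J
angle K = 180 - 150
angle K = 30 degrees

30 degrees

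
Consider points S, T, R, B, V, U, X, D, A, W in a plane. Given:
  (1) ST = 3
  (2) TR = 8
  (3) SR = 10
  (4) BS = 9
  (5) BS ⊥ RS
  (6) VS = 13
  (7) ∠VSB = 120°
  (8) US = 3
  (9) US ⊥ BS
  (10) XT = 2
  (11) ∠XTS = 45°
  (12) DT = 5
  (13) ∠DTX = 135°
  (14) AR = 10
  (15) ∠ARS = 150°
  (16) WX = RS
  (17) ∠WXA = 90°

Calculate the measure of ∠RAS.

Step 1: By the law of cosines on triangle ARS: AS² = 10² + 10² − 2·10·10·cos(150°) = 373.21, so AS ≈ 19.32.
Step 2: By the inverse law of cosines on triangle RAS: cos(∠RAS) = (10² + 19.32² − 10²) / (2·10·19.32) = 373.21/386.37 = 0.9659, so ∠RAS = 15°.

Therefore, the measure of angle ∠RAS = 15°.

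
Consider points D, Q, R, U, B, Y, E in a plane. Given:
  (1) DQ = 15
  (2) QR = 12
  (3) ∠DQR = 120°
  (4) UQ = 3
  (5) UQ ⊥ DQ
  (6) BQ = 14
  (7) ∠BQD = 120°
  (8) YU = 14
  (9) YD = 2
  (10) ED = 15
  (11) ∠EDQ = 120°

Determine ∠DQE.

Step 1: By the law of cosines on triangle QDE: QE² = 15² + 15² − 2·15·15·cos(120°) = 675, so QE = 15·√3.
Step 2: By the inverse law of cosines on triangle DQE: cos(∠DQE) = (15² + (15·√3)² − 15²) / (2·15·15·√3) = 675/779.42 = 0.866, so ∠DQE = 30°.

Therefore, the measure of angle ∠DQE = 30°.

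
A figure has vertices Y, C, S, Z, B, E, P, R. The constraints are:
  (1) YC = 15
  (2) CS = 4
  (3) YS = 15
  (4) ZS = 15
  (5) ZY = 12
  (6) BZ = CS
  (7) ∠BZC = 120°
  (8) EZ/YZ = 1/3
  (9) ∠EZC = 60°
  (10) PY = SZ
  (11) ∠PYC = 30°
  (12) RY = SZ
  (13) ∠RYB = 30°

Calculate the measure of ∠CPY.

From the given relations: PY = SZ = 15.
Step 1: By the law of cosines on triangle PYC: PC² = 15² + 15² − 2·15·15·cos(30°) = 60.29, so PC ≈ 7.76.
Step 2: By the inverse law of cosines on triangle CPY: cos(∠CPY) = (7.76² + 15² − 15²) / (2·7.76·15) = 60.29/232.94 = 0.2588, so ∠CPY = 75°.

Therefore, the measure of angle ∠CPY = 75°.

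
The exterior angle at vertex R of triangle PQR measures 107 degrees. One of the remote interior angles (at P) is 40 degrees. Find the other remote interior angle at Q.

The exterior angle theorem states that an exterior angle equals the sum of the two non-adjacent interior angles.
So 107 = 40 + angle Q, which gives angle Q = 107 - 40 = 67 degrees.

67 degrees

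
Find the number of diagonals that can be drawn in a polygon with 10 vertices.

Total line segments between 10 vertices = C(10,2) = 45.
Subtract the 10 sides: 45 - 10 = 35 diagonals.

35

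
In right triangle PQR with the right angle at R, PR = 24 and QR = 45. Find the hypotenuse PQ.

In a right triangle, the square of the hypotenuse equals the sum of the squares of the two legs.
The legs are 24 and 45, so the hypotenuse = sqrt(576 + 2025) = sqrt(2601) = 51.

51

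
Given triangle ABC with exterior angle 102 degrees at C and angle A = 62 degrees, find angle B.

By the exterior angle theorem: exterior angle = sum of remote interior angles.
102 = 62 + angle B
angle B = 102 - 62 = 40 degrees

40 degrees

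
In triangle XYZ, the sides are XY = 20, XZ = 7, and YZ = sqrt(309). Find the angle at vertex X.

By the inverse law of cosines: cos(X) = (XY² + XZ² - YZ²) / (2 × XY × XZ)
cos(X) = (20² + 7² - (sqrt(309))²) / (2 × 20 × 7)
cos(X) = (400 + 49 - (309)) / 280
cos(X) = 1/2
X = arccos(1/2) = 60°

60°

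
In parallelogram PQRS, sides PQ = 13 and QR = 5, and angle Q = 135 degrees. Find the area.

Area = a * b * sin(theta)
Area = 13 * 5 * sin(135 degrees)
Area = 65 * sqrt(2)/2
Area = 65*sqrt(2)/2

65*sqrt(2)/2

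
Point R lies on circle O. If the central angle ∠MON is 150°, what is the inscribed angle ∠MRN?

By the inscribed angle theorem, the inscribed angle is half the central angle.
Inscribed angle = 150° / 2 = 75°

75°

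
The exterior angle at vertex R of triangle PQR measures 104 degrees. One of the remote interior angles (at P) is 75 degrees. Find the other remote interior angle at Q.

angle Q = 104 - 75 = 29 degrees (exterior angle theorem).

29 degrees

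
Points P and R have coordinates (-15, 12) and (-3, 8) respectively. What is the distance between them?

d = sqrt((12)^2 + (-4)^2) = sqrt(160) = 4*sqrt(10)

4*sqrt(10)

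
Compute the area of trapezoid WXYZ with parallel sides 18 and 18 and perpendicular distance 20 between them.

A trapezoid's area equals the midsegment times the height.
The midsegment is (18 + 18) / 2 = 18.
Area = 18 * 20 = 360.

360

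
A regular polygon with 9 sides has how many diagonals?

Each of the 9 vertices connects to 6 non-adjacent vertices via diagonals.
Total connections = 9 × 6 = 54, but each diagonal is counted twice.
Number of diagonals = 54 / 2 = 27.

27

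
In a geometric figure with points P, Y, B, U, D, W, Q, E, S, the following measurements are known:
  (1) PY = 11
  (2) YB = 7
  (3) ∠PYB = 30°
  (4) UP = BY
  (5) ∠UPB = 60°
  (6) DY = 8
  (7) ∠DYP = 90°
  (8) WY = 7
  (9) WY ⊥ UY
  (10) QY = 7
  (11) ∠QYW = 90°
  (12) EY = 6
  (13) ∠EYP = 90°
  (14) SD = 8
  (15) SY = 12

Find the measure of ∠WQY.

Step 1: By the law of cosines on triangle QYW: QW² = 7² + 7² − 2·7·7·cos(90°) = 98, so QW = 7·√2.
Step 2: By the inverse law of cosines on triangle WQY: cos(∠WQY) = ((7·√2)² + 7² − 7²) / (2·7·√2·7) = 98/138.59 = 0.7071, so ∠WQY = 45°.

Therefore, the measure of angle ∠WQY = 45°.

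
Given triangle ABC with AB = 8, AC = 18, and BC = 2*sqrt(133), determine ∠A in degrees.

When all three sides of a triangle are known, the law of cosines can be rearranged to find any angle.
cos(C) = (a² + b² - c²) / (2ab) gives cos(A) = -1/2.
Taking the inverse cosine: A = 120°.

120°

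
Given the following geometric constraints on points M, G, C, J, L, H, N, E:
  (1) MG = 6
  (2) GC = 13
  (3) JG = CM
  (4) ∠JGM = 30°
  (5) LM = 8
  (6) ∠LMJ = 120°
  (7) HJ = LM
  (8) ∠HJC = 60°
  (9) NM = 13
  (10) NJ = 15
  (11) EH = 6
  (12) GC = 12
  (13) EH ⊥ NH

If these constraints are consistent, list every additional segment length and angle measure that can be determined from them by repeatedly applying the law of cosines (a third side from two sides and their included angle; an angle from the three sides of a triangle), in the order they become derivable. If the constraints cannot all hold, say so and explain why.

These constraints are not satisfiable: (2) GC = 13 and (12) GC = 12 assign two different lengths to the same segment. No planar figure meets all of them, so nothing further can be derived.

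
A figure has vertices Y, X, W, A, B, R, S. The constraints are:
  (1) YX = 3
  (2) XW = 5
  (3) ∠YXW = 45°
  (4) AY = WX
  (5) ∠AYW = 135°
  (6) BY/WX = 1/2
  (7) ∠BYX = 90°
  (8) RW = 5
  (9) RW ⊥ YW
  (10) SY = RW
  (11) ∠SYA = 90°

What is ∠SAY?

From the given relations: AY = WX = 5; SY = RW = 5.
Step 1: By the law of cosines on triangle AYS: AS² = 5² + 5² − 2·5·5·cos(90°) = 50, so AS = 5·√2.
Step 2: By the inverse law of cosines on triangle SAY: cos(∠SAY) = ((5·√2)² + 5² − 5²) / (2·5·√2·5) = 50/70.71 = 0.7071, so ∠SAY = 45°.

Therefore, the measure of angle ∠SAY = 45°.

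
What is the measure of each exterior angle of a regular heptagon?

Each exterior angle of a regular n-gon is 360 / n.
For n = 7: 360 / 7 = 360/7 degrees.

360/7 degrees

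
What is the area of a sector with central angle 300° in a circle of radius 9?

Sector area = πr² × θ/360
= π × 9² × 5/6
= π × 81 × 5/6
= 135*pi/2

135*pi/2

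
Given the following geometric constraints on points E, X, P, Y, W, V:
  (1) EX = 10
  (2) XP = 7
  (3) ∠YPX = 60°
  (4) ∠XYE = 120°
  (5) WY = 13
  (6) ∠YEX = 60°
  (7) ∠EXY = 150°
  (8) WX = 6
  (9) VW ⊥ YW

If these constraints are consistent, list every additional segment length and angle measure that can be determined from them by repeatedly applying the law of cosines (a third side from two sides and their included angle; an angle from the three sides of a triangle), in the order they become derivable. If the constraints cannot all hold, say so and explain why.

These constraints are not satisfiable: (4), (6) and (7) are the three interior angles of triangle XYE, which must sum to 180°, but 120° + 60° + 150° = 330°. No planar figure meets all of them, so nothing further can be derived.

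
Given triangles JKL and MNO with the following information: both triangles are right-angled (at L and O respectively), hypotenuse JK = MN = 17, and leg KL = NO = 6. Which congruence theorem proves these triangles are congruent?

The given information provides:
both triangles are right-angled (at L and O respectively), hypotenuse JK = MN = 17, and leg KL = NO = 6
This matches the HL congruence theorem.
The hypotenuse and one leg of two right triangles are equal (Hypotenuse-Leg).

HL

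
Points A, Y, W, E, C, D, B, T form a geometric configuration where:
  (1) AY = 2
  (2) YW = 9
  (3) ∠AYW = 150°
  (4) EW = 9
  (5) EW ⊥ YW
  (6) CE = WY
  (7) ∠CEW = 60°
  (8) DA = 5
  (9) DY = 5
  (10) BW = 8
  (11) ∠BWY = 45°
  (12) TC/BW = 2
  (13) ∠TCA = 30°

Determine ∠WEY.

Step 1: By the law of cosines on triangle EWY: EY² = 9² + 9² − 2·9·9·cos(90°) = 162, so EY = 9·√2.
Step 2: By the inverse law of cosines on triangle WEY: cos(∠WEY) = (9² + (9·√2)² − 9²) / (2·9·9·√2) = 162/229.1 = 0.7071, so ∠WEY = 45°.

Therefore, the measure of angle ∠WEY = 45°.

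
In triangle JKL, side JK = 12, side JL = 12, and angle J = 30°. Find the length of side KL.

When two sides and the included angle are known, the law of cosines gives the third side.
c^2 = a^2 + b^2 - 2ab cos(C) generalizes the Pythagorean theorem to non-right triangles.
Here: KL^2 = 144 + 144 - 288*(sqrt(3)/2) = 288 - 144*sqrt(3)
KL = 12*sqrt(2 - sqrt(3))

12*sqrt(2 - sqrt(3))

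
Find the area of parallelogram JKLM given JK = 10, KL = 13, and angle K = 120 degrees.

Area = 10 * 13 * sin(120°) = 130 * sqrt(3)/2 = 65*sqrt(3)

65*sqrt(3)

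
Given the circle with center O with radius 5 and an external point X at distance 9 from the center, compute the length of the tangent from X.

Let T be the point of tangency. Then OT ⊥ XT (radius ⊥ tangent).
In right triangle OTX: OX² = OT² + XT²
9² = 5² + XT²
XT² = 56, XT = 2*sqrt(14)

2*sqrt(14)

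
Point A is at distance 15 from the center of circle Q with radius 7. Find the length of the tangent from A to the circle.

tangent = √(d² - r²) = √(15² - 7²) = √(225 - 49) = √176 = 4*sqrt(11)

4*sqrt(11)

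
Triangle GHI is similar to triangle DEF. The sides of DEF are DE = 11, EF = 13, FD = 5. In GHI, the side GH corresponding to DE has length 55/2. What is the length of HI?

Since the triangles are similar, the ratio of corresponding sides is constant.
Scale factor k = GH / DE = 55/2 / 11 = 5/2
HI = k * EF = 5/2 * 13 = 65/2

65/2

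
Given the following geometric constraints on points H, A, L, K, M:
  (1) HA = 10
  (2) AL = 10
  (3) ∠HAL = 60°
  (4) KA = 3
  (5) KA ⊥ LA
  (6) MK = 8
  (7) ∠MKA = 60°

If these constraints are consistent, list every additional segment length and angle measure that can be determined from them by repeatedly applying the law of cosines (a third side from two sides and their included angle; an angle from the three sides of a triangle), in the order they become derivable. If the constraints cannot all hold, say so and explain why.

The constraints are consistent. Derivable facts, in order:
After 1 step:
- AM = 7
- HL = 10
- LK = √109
After 2 steps:
- ∠AHL = 60°
- ∠AKL = 73.3°
- ∠ALH = 60°
- ∠ALK = 16.7°
- ∠AMK = 21.79°
- ∠KAM = 98.21°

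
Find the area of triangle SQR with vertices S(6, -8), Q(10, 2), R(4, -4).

The Shoelace formula computes the area from vertex coordinates by summing cross products.
For vertices (6,-8), (10,2), (4,-4):
Signed sum = 6*2 - 10*-8 + 10*-4 - 4*2 + 4*-8 - 6*-4
= 92 + -48 + -8 = 36
Area = (1/2)|36| = 18.

18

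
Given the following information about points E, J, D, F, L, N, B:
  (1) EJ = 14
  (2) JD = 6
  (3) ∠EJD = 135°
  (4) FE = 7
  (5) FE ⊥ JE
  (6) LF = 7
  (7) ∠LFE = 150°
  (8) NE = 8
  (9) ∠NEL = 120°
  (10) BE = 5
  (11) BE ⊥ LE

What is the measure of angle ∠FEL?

Step 1: By the law of cosines on triangle EFL: EL² = 7² + 7² − 2·7·7·cos(150°) = 182.87, so EL ≈ 13.52.
Step 2: By the inverse law of cosines on triangle FEL: cos(∠FEL) = (7² + 13.52² − 7²) / (2·7·13.52) = 182.87/189.32 = 0.9659, so ∠FEL = 15°.

Therefore, the measure of angle ∠FEL = 15°.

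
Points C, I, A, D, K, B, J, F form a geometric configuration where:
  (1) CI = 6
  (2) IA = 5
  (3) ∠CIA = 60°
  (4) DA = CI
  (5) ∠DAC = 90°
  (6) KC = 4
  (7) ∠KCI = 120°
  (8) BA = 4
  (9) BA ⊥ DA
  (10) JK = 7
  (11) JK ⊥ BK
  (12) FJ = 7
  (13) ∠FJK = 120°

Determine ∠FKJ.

Step 1: By the law of cosines on triangle KJF: KF² = 7² + 7² − 2·7·7·cos(120°) = 147, so KF = 7·√3.
Step 2: By the inverse law of cosines on triangle FKJ: cos(∠FKJ) = ((7·√3)² + 7² − 7²) / (2·7·√3·7) = 147/169.74 = 0.866, so ∠FKJ = 30°.

Therefore, the measure of angle ∠FKJ = 30°.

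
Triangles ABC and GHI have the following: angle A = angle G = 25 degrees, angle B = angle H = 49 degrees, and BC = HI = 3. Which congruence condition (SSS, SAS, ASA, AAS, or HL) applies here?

The given information provides:
angle A = angle G = 25 degrees, angle B = angle H = 49 degrees, and BC = HI = 3
This matches the AAS congruence theorem.
Two pairs of corresponding angles and a non-included side are equal (Angle-Angle-Side).

AAS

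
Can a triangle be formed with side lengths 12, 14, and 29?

The longest side is 29. The other two sides sum to 12 + 14 = 26.
Since 26 ≤ 29, the two shorter sides cannot reach around to close the triangle.

No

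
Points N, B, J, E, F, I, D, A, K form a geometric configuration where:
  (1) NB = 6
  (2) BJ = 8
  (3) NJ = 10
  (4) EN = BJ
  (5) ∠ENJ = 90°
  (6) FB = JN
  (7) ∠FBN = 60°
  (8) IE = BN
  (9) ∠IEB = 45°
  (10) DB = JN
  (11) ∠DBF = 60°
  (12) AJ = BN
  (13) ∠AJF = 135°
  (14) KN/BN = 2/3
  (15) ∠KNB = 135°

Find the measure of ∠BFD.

From the given relations: FB = JN = 10; DB = JN = 10.
Step 1: By the law of cosines on triangle FBD: FD² = 10² + 10² − 2·10·10·cos(60°) = 100, so FD = 10.
Step 2: By the inverse law of cosines on triangle BFD: cos(∠BFD) = (10² + 10² − 10²) / (2·10·10) = 100/200 = 0.5, so ∠BFD = 60°.

Therefore, the measure of angle ∠BFD = 60°.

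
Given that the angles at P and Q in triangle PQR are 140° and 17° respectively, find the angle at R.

angle R = 180 - 140 - 17 = 23 degrees.

23 degrees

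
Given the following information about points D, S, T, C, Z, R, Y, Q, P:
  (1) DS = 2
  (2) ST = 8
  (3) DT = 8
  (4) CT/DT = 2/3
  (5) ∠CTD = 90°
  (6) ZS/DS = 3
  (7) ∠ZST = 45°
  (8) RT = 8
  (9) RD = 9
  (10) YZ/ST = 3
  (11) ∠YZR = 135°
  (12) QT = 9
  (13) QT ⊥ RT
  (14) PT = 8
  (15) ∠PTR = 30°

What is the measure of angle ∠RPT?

Step 1: By the law of cosines on triangle PTR: PR² = 8² + 8² − 2·8·8·cos(30°) = 17.15, so PR ≈ 4.14.
Step 2: By the inverse law of cosines on triangle RPT: cos(∠RPT) = (4.14² + 8² − 8²) / (2·4.14·8) = 17.15/66.26 = 0.2588, so ∠RPT = 75°.

Therefore, the measure of angle ∠RPT = 75°.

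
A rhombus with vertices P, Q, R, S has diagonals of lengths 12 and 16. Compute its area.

Area = (12 * 16) / 2 = 192 / 2 = 96

96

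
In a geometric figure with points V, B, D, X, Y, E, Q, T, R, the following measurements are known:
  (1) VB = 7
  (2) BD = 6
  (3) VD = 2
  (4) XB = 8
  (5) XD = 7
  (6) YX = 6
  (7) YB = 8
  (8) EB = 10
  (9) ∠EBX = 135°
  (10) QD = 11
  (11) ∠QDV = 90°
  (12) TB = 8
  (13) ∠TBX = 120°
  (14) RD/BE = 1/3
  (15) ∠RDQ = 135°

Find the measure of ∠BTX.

Step 1: By the law of cosines on triangle TBX: TX² = 8² + 8² − 2·8·8·cos(120°) = 192, so TX = 8·√3.
Step 2: By the inverse law of cosines on triangle BTX: cos(∠BTX) = (8² + (8·√3)² − 8²) / (2·8·8·√3) = 192/221.7 = 0.866, so ∠BTX = 30°.

Therefore, the measure of angle ∠BTX = 30°.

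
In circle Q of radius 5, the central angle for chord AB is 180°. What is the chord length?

Chord length = 2r sin(θ/2)
= 2 × 5 × sin(180°/2)
= 2 × 5 × sin(90°)
= 10

10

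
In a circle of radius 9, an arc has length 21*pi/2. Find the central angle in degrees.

θ = 360 × 21*pi/2 / (2π × 9) = 210° (rearranging arc length formula).

210°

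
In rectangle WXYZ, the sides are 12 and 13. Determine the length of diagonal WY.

Using the Pythagorean theorem:
d² = 12² + 13² = 144 + 169 = 313
d = sqrt(313)

sqrt(313)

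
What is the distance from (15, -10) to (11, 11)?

d = sqrt((-4)^2 + (21)^2) = sqrt(457)

sqrt(457)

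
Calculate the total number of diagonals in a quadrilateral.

Each of the 4 vertices connects to 1 non-adjacent vertices via diagonals.
Total connections = 4 × 1 = 4, but each diagonal is counted twice.
Number of diagonals = 4 / 2 = 2.

2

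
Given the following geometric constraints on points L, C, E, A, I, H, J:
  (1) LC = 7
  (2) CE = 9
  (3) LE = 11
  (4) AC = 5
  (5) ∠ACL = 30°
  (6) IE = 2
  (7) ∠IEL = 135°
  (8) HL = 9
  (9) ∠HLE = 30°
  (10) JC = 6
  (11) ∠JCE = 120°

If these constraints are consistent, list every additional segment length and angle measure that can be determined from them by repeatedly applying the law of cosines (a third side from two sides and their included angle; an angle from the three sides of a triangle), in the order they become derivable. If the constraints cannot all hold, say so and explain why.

The constraints are consistent. Derivable facts, in order:
After 1 step:
- EH ≈ 5.53
- EJ = 3·√19
- LA ≈ 3.66
- LI ≈ 12.49
- ∠CEL = 39.4°
- ∠CLE = 54.7°
- ∠ECL = 85.9°
After 2 steps:
- ∠ALC = 43.12°
- ∠CAL = 106.88°
- ∠CEJ = 23.41°
- ∠CJE = 36.59°
- ∠EHL = 95.47°
- ∠EIL = 38.5°
- ∠ELI = 6.5°
- ∠HEL = 54.53°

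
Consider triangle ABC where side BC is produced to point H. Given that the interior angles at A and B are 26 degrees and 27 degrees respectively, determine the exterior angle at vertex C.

The interior angle at C is 180 - 26 - 27 = 127 degrees.
The exterior angle and interior angle at C are supplementary:
Exterior angle = 180 - 127 = 53 degrees.

53 degrees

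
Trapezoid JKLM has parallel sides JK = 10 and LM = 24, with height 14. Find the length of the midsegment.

midsegment = (10 + 24) / 2 = 34 / 2 = 17

17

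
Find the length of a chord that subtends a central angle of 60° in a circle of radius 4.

Chord = 2(4) sin(30°) = 4

4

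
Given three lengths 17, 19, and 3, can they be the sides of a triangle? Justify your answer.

Sort the sides: 3, 17, 19.
It suffices to check that the sum of the two smallest exceeds the largest:
3 + 17 = 20 > 19. ✓
Yes, a valid triangle can be formed.

Yes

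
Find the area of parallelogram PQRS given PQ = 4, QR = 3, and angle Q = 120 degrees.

Area = 4 * 3 * sin(120°) = 12 * sqrt(3)/2 = 6*sqrt(3)

6*sqrt(3)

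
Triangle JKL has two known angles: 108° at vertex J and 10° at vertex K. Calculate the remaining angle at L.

angle L = 180 - 108 - 10 = 62 degrees.

62 degrees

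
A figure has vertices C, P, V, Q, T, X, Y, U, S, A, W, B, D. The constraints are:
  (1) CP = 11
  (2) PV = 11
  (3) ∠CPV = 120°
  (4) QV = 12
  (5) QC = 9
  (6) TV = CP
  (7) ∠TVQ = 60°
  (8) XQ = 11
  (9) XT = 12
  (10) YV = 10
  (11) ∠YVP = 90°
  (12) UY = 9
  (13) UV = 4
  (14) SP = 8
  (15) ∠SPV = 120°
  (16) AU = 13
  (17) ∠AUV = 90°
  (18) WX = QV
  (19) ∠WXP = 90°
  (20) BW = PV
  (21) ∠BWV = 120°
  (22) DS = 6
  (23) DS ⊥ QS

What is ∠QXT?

From the given relations: TV = CP = 11.
Step 1: By the law of cosines on triangle QVT: QT² = 12² + 11² − 2·12·11·cos(60°) = 133, so QT = √133.
Step 2: By the inverse law of cosines on triangle QXT: cos(∠QXT) = (11² + 12² − √133²) / (2·11·12) = 132/264 = 0.5, so ∠QXT = 60°.

Therefore, the measure of angle ∠QXT = 60°.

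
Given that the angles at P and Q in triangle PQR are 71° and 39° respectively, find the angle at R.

By the triangle angle sum property, the three interior angles of any triangle add up to 180°.
We know angle P = 71° and angle Q = 39°, so their sum is 110°.
Therefore angle R = 180° - 110° = 70°.

70 degrees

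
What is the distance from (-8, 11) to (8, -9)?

d = sqrt((8 - -8)^2 + (-9 - 11)^2)
d = sqrt(16^2 + -20^2)
d = sqrt(256 + 400)
d = sqrt(656) = 4*sqrt(41)

4*sqrt(41)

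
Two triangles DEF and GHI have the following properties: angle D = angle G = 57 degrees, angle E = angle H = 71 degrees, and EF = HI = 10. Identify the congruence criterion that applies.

The given information provides:
angle D = angle G = 57 degrees, angle E = angle H = 71 degrees, and EF = HI = 10
This matches the AAS congruence theorem.
Two pairs of corresponding angles and a non-included side are equal (Angle-Angle-Side).

AAS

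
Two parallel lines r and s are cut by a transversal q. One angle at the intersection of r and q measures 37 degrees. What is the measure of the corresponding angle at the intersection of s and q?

When a transversal crosses parallel lines, angles in the same position at each intersection are called corresponding angles.
These are always equal, so the answer is 37 degrees.

37 degrees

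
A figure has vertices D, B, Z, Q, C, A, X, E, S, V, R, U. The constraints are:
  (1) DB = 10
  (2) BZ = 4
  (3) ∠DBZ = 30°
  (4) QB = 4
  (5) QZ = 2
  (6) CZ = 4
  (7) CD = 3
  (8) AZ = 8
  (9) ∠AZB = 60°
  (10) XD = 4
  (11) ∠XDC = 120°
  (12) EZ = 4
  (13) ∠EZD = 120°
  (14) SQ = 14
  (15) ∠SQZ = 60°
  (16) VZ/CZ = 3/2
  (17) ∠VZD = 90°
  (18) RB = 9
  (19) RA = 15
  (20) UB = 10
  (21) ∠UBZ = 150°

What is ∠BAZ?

Step 1: By the law of cosines on triangle AZB: AB² = 8² + 4² − 2·8·4·cos(60°) = 48, so AB = 4·√3.
Step 2: By the inverse law of cosines on triangle BAZ: cos(∠BAZ) = ((4·√3)² + 8² − 4²) / (2·4·√3·8) = 96/110.85 = 0.866, so ∠BAZ = 30°.

Therefore, the measure of angle ∠BAZ = 30°.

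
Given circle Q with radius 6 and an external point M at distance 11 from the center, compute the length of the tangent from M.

Let T be the point of tangency. Then QT ⊥ MT (radius ⊥ tangent).
In right triangle QTM: QM² = QT² + MT²
11² = 6² + MT²
MT² = 85, MT = sqrt(85)

sqrt(85)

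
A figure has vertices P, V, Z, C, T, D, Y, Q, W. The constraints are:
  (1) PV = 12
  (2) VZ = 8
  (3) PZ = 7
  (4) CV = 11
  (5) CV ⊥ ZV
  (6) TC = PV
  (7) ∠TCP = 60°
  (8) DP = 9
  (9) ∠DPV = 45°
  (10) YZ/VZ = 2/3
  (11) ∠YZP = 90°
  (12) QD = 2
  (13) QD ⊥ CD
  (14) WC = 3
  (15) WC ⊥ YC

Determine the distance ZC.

Step 1: By the law of cosines on triangle ZVC: ZC² = 8² + 11² − 2·8·11·cos(90°) = 185, so ZC = √185.

Therefore, the length of ZC = √185.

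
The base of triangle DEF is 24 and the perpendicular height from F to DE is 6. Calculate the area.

Area = (1/2) * base * height
Area = (1/2) * 24 * 6
Area = 72

72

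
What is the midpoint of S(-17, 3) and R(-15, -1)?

The midpoint is the average of the coordinates:
x: (-17 + -15)/2 = -16
y: (3 + -1)/2 = 1
Midpoint = (-16, 1)

(-16, 1)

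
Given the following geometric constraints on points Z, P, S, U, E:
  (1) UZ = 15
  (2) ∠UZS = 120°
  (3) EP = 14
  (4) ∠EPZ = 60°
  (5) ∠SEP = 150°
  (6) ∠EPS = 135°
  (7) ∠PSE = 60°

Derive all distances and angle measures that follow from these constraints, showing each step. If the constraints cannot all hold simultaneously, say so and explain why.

These constraints are not satisfiable: (5), (6) and (7) are the three interior angles of triangle SEP, which must sum to 180°, but 150° + 135° + 60° = 345°. No planar figure meets all of them, so nothing further can be derived.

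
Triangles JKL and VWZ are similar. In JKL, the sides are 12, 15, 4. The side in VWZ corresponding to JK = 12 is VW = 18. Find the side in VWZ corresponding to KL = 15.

Similar triangles have proportional sides. Setting up the proportion:
VW / JK = WZ / KL
18 / 12 = WZ / 15
WZ = 15 * 18 / 12 = 45/2.

45/2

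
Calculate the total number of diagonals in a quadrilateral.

The number of diagonals in an n-gon is n(n - 3)/2.
For n = 4: 4(4 - 3)/2 = 4 × 1 / 2 = 2.

2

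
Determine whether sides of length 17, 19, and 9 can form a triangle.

For three segments to close into a triangle, no single side can be as long as the other two combined.
The longest side is 19, and 9 + 17 = 26 > 19.
A triangle can be formed.

Yes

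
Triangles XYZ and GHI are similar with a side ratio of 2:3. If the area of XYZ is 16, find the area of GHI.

Area ratio = (2/3)^2 = 4/9. Area of GHI = 16 * 9/4 = 36.

36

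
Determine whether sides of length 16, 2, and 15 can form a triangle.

Sort the sides: 2, 15, 16.
It suffices to check that the sum of the two smallest exceeds the largest:
2 + 15 = 17 > 16. ✓
Yes, a valid triangle can be formed.

Yes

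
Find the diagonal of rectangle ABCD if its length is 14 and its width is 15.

A rectangle's diagonal splits it into two right triangles, with the diagonal as the hypotenuse.
By the Pythagorean theorem, d^2 = 14^2 + 15^2 = 421.
Therefore d = sqrt(421).

sqrt(421)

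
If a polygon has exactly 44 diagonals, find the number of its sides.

Using d = n(n - 3)/2, we solve 44 = n(n - 3)/2.
So n(n - 3) = 88.
Testing n = 11: 11 * 8 = 88 = 88. Correct.
The polygon has 11 sides.

11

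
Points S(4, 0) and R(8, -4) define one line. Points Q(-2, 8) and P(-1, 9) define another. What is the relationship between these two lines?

Slope of line 1: m1 = (-4 - 0)/(8 - 4) = -4/4 = -1
Slope of line 2: m2 = (9 - 8)/(-1 - -2) = 1/1 = 1
m1 * m2 = (-1) * (1) = -1 = -1, so the lines are perpendicular.

Perpendicular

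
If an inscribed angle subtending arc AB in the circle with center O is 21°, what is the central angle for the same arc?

By the inscribed angle theorem, the central angle is twice the inscribed angle.
Central angle = 2 × 21° = 42°

42°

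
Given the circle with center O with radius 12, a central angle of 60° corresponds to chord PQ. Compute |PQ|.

Chord = 2(12) sin(30°) = 12

12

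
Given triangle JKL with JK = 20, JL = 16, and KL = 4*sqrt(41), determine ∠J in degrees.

When all three sides of a triangle are known, the law of cosines can be rearranged to find any angle.
cos(C) = (a² + b² - c²) / (2ab) gives cos(J) = 0.
Taking the inverse cosine: J = 90°.

90°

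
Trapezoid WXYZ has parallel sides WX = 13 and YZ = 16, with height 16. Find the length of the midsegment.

The midsegment (median) of a trapezoid connects the midpoints of the non-parallel sides.
Its length is the average of the two bases: (13 + 16) / 2 = 29/2.

29/2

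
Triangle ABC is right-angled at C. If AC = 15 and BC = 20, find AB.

AB = sqrt(15^2 + 20^2) = sqrt(625) = 25

25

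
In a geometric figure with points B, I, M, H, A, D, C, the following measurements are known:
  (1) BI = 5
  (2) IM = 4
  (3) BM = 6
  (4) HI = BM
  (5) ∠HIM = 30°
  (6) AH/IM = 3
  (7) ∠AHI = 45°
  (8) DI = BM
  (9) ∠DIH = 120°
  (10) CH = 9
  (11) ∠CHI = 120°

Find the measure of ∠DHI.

From the given relations: HI = BM = 6; DI = BM = 6.
Step 1: By the law of cosines on triangle HID: HD² = 6² + 6² − 2·6·6·cos(120°) = 108, so HD = 6·√3.
Step 2: By the inverse law of cosines on triangle DHI: cos(∠DHI) = ((6·√3)² + 6² − 6²) / (2·6·√3·6) = 108/124.71 = 0.866, so ∠DHI = 30°.

Therefore, the measure of angle ∠DHI = 30°.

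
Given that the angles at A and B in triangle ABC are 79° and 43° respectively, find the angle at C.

By the triangle angle sum property, the three interior angles of any triangle add up to 180°.
We know angle A = 79° and angle B = 43°, so their sum is 122°.
Therefore angle C = 180° - 122° = 58°.

58 degrees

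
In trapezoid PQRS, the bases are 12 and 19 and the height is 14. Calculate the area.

A trapezoid's area equals the midsegment times the height.
The midsegment is (12 + 19) / 2 = 31/2.
Area = 31/2 * 14 = 217.

217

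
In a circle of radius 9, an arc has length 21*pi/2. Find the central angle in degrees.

Arc length L = 2πr × θ/360, so θ = 360L / (2πr).
θ = 360 × 21*pi/2 / (2π × 9)
θ = 210°
θ = 210°

210°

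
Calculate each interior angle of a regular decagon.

Each interior angle of a regular n-gon is (n - 2) * 180 / n.
For n = 10: (10 - 2) * 180 / 10 = 1440/10 = 144 degrees.

144 degrees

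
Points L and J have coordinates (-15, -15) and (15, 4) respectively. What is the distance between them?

The horizontal distance is |15 - -15| = 30 and the vertical distance is |4 - -15| = 19.
By the Pythagorean theorem, d = sqrt(30^2 + 19^2) = sqrt(1261).

sqrt(1261)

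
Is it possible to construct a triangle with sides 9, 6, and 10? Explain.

Check all three triangle inequalities:
9 + 6 = 15 > 10 ✓
9 + 10 = 19 > 6 ✓
6 + 10 = 16 > 9 ✓
All conditions hold, so these sides form a valid triangle.

Yes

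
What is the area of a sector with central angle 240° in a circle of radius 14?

Sector area = π(14²)(2/3) = 392*pi/3

392*pi/3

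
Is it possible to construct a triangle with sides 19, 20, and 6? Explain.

Check all three triangle inequalities:
19 + 20 = 39 > 6 ✓
19 + 6 = 25 > 20 ✓
20 + 6 = 26 > 19 ✓
All conditions hold, so these sides form a valid triangle.

Yes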